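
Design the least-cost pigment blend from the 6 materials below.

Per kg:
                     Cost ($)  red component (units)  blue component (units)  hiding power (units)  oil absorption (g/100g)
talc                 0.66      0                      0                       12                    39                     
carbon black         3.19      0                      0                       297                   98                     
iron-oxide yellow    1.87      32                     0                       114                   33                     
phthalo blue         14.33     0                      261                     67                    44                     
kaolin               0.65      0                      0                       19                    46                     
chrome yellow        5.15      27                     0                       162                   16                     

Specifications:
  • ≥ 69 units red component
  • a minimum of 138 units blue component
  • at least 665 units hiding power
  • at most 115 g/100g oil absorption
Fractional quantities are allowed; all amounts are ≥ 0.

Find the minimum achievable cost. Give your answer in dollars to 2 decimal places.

Set it up as a linear program. Let x1 = kg of talc, x2 = kg of carbon black, x3 = kg of iron-oxide yellow, x4 = kg of phthalo blue, x5 = kg of kaolin, x6 = kg of chrome yellow.
Minimise 0.66x1 + 3.19x2 + 1.87x3 + 14.33x4 + 0.65x5 + 5.15x6 subject to:
  32x3 + 27x6 ≥ 69   (red component)
  261x4 ≥ 138   (blue component)
  12x1 + 297x2 + 114x3 + 67x4 + 19x5 + 162x6 ≥ 665   (hiding power)
  39x1 + 98x2 + 33x3 + 44x4 + 46x5 + 16x6 ≤ 115   (oil absorption)
  x1, x2, x3, x4, x5, x6 ≥ 0.
The optimal basis is {carbon black, phthalo blue, chrome yellow}; talc, iron-oxide yellow, kaolin drop out. Binding constraints: blue component, hiding power, oil absorption.
So carbon black = 0.4304 kg, phthalo blue = 0.5287 kg, chrome yellow = 3.097 kg.
Cost = 3.19·0.4304 + 14.33·0.5287 + 5.15·3.097 = 24.8988.

$24.90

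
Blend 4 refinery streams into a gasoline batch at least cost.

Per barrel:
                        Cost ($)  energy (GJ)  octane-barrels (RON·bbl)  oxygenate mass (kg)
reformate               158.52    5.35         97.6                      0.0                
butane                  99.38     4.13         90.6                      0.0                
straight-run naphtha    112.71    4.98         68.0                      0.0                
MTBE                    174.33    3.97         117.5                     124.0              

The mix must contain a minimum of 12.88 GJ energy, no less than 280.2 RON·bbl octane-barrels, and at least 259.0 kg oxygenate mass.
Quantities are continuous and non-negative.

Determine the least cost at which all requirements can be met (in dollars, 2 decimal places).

This is a linear program. Let x1 = barrels of reformate, x2 = barrels of butane, x3 = barrels of straight-run naphtha, x4 = barrels of MTBE.
Minimize 158.52x1 + 99.38x2 + 112.71x3 + 174.33x4 subject to:
  5.35x1 + 4.13x2 + 4.98x3 + 3.97x4 ≥ 12.88   (energy)
  97.6x1 + 90.6x2 + 68x3 + 117.5x4 ≥ 280.2   (octane-barrels)
  124x4 ≥ 259   (oxygenate mass)
  x1, x2, x3, x4 ≥ 0.
The cheapest feasible vertex uses only straight-run naphtha, MTBE; reformate, butane are not used. The energy and oxygenate mass requirements are met with equality.
So straight-run naphtha = 0.92125 barrels, MTBE = 2.0887 barrels.
Objective = 112.71·0.92125 + 174.33·2.0887 = 467.9572.

$467.96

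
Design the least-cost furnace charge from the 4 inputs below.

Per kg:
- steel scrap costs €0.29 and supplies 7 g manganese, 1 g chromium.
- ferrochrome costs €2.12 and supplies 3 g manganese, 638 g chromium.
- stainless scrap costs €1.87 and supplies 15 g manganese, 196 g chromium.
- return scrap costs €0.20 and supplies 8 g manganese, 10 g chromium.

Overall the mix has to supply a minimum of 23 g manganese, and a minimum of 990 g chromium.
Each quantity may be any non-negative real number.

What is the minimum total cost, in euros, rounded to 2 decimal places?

€3.67

Let x1 = kg of steel scrap, x2 = kg of ferrochrome, x3 = kg of stainless scrap, x4 = kg of return scrap.
Minimise 0.29x1 + 2.12x2 + 1.87x3 + 0.2x4 s.t.:
  7x1 + 3x2 + 15x3 + 8x4 ≥ 23   (manganese)
  1x1 + 638x2 + 196x3 + 10x4 ≥ 990   (chromium)
  x1, x2, x3, x4 ≥ 0.
The optimal basis is {ferrochrome, return scrap}; steel scrap, stainless scrap drop out. The manganese and chromium requirements are met with equality.
Optimal quantities: ferrochrome = 1.5156 kg, return scrap = 2.3067 kg.
Cost = 2.12·1.5156 + 0.2·2.3067 = 3.6744.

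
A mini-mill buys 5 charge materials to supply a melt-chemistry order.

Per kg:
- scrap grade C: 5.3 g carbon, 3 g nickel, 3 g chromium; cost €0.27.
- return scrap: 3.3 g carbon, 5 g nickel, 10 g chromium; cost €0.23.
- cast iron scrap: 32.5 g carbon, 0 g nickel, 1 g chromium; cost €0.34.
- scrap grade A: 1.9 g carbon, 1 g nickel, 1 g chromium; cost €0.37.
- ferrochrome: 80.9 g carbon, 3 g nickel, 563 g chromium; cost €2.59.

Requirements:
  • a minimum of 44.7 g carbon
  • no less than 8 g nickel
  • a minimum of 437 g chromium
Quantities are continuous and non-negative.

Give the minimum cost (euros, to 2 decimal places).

€2.22

Let x1 = kg of scrap grade C, x2 = kg of return scrap, x3 = kg of cast iron scrap, x4 = kg of scrap grade A, x5 = kg of ferrochrome.
Minimise 0.27x1 + 0.23x2 + 0.34x3 + 0.37x4 + 2.59x5 with:
  5.3x1 + 3.3x2 + 32.5x3 + 1.9x4 + 80.9x5 ≥ 44.7   (carbon)
  3x1 + 5x2 + 1x4 + 3x5 ≥ 8   (nickel)
  3x1 + 10x2 + 1x3 + 1x4 + 563x5 ≥ 437   (chromium)
  x1, x2, x3, x4, x5 ≥ 0.
The optimal basis is {return scrap, ferrochrome}; scrap grade C, cast iron scrap, scrap grade A drop out. There the nickel and chromium constraints are tight.
Optimal quantities: return scrap = 1.146 kg, ferrochrome = 0.7558 kg.
Total cost: 0.23·1.146 + 2.59·0.7558 = 2.2211.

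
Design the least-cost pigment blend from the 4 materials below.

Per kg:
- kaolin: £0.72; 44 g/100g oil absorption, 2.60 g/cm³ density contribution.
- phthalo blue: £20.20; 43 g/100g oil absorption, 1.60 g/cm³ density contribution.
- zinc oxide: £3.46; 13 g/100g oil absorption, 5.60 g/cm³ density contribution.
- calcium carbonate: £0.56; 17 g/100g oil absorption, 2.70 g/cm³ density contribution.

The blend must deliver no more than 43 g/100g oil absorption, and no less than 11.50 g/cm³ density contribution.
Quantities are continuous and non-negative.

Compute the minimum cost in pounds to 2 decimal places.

£5.42

Let x1 = kg of kaolin, x2 = kg of phthalo blue, x3 = kg of zinc oxide, x4 = kg of calcium carbonate.
min 0.72x1 + 20.2x2 + 3.46x3 + 0.56x4 with:
  44x1 + 43x2 + 13x3 + 17x4 ≤ 43   (oil absorption)
  2.6x1 + 1.6x2 + 5.6x3 + 2.7x4 ≥ 11.5   (density contribution)
  x1, x2, x3, x4 ≥ 0.
The minimum-cost mix takes nothing from kaolin, phthalo blue — only zinc oxide, calcium carbonate. The oil absorption and density contribution requirements are met with equality.
Optimal quantities: zinc oxide = 1.321 kg, calcium carbonate = 1.519 kg.
Cost = 3.46·1.321 + 0.56·1.519 = 5.4213.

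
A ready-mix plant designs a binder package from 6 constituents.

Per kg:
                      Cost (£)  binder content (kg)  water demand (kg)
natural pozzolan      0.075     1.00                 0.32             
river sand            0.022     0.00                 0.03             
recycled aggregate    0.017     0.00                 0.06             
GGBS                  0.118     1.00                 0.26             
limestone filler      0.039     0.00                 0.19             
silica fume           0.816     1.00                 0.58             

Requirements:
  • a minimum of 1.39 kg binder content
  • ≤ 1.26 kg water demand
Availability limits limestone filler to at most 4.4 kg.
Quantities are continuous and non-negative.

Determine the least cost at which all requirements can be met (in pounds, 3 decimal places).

£0.104

Let x1 = kg of natural pozzolan, x2 = kg of river sand, x3 = kg of recycled aggregate, x4 = kg of GGBS, x5 = kg of limestone filler, x6 = kg of silica fume.
Minimize 0.075x1 + 0.022x2 + 0.017x3 + 0.118x4 + 0.039x5 + 0.816x6 subject to:
  1x1 + 1x4 + 1x6 ≥ 1.39   (binder content)
  0.32x1 + 0.03x2 + 0.06x3 + 0.26x4 + 0.19x5 + 0.58x6 ≤ 1.26   (water demand)
  x5 ≤ 4.4
  x1, x2, x3, x4, x5, x6 ≥ 0.
The optimal basis is {natural pozzolan}; river sand, recycled aggregate, GGBS, limestone filler, silica fume drop out. There the binder content constraint is tight.
Optimal quantities: natural pozzolan = 1.39 kg.
Total cost: 0.075·1.39 = 0.10425.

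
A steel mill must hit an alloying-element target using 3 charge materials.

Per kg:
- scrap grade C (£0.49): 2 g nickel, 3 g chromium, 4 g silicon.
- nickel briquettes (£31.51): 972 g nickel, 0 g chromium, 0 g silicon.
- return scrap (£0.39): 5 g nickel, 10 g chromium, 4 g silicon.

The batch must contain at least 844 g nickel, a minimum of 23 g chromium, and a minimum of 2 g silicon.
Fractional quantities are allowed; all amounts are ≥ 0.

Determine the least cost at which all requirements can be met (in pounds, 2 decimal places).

Treat it as an LP. Let x1 = kg of scrap grade C, x2 = kg of nickel briquettes, x3 = kg of return scrap.
min 0.49x1 + 31.51x2 + 0.39x3 subject to:
  2x1 + 972x2 + 5x3 ≥ 844   (nickel)
  3x1 + 10x3 ≥ 23   (chromium)
  4x1 + 4x3 ≥ 2   (silicon)
  x1, x2, x3 ≥ 0.
The minimum-cost mix takes nothing from scrap grade C — only nickel briquettes, return scrap. The nickel and chromium requirements are met with equality.
So nickel briquettes = 0.85648 kg, return scrap = 2.3 kg.
Objective = 31.51·0.85648 + 0.39·2.3 = 27.8847.

£27.88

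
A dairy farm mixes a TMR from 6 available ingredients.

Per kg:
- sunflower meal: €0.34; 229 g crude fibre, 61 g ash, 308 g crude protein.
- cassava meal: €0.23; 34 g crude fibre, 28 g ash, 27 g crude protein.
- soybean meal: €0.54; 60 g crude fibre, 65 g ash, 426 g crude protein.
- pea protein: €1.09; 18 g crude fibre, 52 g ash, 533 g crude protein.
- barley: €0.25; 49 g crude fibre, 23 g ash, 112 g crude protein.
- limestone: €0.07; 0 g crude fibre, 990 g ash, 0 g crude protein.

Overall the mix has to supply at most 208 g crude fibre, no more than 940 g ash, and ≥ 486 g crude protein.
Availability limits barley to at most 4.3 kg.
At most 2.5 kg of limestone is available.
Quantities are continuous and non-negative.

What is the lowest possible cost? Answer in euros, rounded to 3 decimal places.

€0.578

Let x1 = kg of sunflower meal, x2 = kg of cassava meal, x3 = kg of soybean meal, x4 = kg of pea protein, x5 = kg of barley, x6 = kg of limestone.
Minimize 0.34x1 + 0.23x2 + 0.54x3 + 1.09x4 + 0.25x5 + 0.07x6 with:
  229x1 + 34x2 + 60x3 + 18x4 + 49x5 ≤ 208   (crude fibre)
  61x1 + 28x2 + 65x3 + 52x4 + 23x5 + 990x6 ≤ 940   (ash)
  308x1 + 27x2 + 426x3 + 533x4 + 112x5 ≥ 486   (crude protein)
  x5 ≤ 4.3
  x6 ≤ 2.5
  x1, x2, x3, x4, x5, x6 ≥ 0.
At the optimum only sunflower meal, soybean meal are positive (cassava meal, pea protein, barley, limestone = 0). Binding constraints: crude fibre and crude protein.
So sunflower meal = 0.7518 kg, soybean meal = 0.5973 kg.
Cost = 0.34·0.7518 + 0.54·0.5973 = 0.57815.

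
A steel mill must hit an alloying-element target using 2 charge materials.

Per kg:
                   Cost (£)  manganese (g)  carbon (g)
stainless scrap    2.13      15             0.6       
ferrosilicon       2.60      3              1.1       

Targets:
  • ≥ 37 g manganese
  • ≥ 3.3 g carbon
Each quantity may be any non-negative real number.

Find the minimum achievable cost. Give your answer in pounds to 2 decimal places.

This is a linear program. Let x1 = kg of stainless scrap, x2 = kg of ferrosilicon.
min 2.13x1 + 2.6x2 with:
  15x1 + 3x2 ≥ 37   (manganese)
  0.6x1 + 1.1x2 ≥ 3.3   (carbon)
  x1, x2 ≥ 0.
Both inputs are positive at the optimum. There the manganese and carbon constraints are tight.
Solving gives x1 = 2.095, x2 = 1.857.
Total cost: 2.13·2.095 + 2.6·1.857 = 9.2906.

£9.29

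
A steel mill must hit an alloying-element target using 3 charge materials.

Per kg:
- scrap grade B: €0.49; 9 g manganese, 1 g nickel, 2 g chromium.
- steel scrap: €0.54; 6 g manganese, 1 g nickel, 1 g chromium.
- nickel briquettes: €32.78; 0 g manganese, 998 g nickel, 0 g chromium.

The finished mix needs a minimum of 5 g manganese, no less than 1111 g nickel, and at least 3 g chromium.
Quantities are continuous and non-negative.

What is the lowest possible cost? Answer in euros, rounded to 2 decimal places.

€37.18

Let x1 = kg of scrap grade B, x2 = kg of steel scrap, x3 = kg of nickel briquettes.
min 0.49x1 + 0.54x2 + 32.78x3 s.t.:
  9x1 + 6x2 ≥ 5   (manganese)
  1x1 + 1x2 + 998x3 ≥ 1111   (nickel)
  2x1 + 1x2 ≥ 3   (chromium)
  x1, x2, x3 ≥ 0.
The optimal basis is {scrap grade B, nickel briquettes}; steel scrap drops out. There the nickel and chromium constraints are tight.
So scrap grade B = 1.5 kg, nickel briquettes = 1.1117 kg.
Cost = 0.49·1.5 + 32.78·1.1117 = 37.1765.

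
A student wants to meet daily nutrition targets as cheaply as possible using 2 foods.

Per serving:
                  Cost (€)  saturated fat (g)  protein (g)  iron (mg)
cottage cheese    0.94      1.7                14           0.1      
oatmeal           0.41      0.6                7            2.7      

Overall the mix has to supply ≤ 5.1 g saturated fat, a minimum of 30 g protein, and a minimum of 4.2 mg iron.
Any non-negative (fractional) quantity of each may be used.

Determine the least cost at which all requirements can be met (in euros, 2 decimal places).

€1.76

Set it up as a linear program. Let x1 = servings of cottage cheese, x2 = servings of oatmeal.
Minimise 0.94x1 + 0.41x2 subject to:
  1.7x1 + 0.6x2 ≤ 5.1   (saturated fat)
  14x1 + 7x2 ≥ 30   (protein)
  0.1x1 + 2.7x2 ≥ 4.2   (iron)
  x1, x2 ≥ 0.
The cheapest feasible vertex uses only oatmeal; cottage cheese is not used. The protein requirement is met with equality.
Optimal quantities: oatmeal = 4.286 servings.
Hence cost = 0.41·4.286 = €1.7573.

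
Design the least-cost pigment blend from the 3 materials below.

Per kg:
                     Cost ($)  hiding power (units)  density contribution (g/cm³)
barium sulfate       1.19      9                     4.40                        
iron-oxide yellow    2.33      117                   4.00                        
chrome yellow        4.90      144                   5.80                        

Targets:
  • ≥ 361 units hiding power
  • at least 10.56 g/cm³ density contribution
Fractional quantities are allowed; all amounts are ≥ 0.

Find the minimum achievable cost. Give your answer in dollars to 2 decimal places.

$7.19

This is a linear program. Let x1 = kg of barium sulfate, x2 = kg of iron-oxide yellow, x3 = kg of chrome yellow.
min 1.19x1 + 2.33x2 + 4.9x3 with:
  9x1 + 117x2 + 144x3 ≥ 361   (hiding power)
  4.4x1 + 4x2 + 5.8x3 ≥ 10.56   (density contribution)
  x1, x2, x3 ≥ 0.
At the optimum only iron-oxide yellow is positive (barium sulfate, chrome yellow = 0). Binding constraint: hiding power.
Solving gives x2 = 3.085.
Objective = 2.33·3.085 = 7.1881.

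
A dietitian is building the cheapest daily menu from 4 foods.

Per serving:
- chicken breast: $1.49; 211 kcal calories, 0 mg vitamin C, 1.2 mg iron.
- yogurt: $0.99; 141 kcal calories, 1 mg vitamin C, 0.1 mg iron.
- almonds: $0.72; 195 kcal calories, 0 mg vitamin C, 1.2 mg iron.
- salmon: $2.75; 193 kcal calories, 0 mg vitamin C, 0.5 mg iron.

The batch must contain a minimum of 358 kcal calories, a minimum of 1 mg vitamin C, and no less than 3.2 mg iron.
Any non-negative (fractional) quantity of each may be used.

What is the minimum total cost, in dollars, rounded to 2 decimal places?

Treat it as an LP. Let x1 = servings of chicken breast, x2 = servings of yogurt, x3 = servings of almonds, x4 = servings of salmon.
Minimize 1.49x1 + 0.99x2 + 0.72x3 + 2.75x4 subject to:
  211x1 + 141x2 + 195x3 + 193x4 ≥ 358   (calories)
  1x2 ≥ 1   (vitamin C)
  1.2x1 + 0.1x2 + 1.2x3 + 0.5x4 ≥ 3.2   (iron)
  x1, x2, x3, x4 ≥ 0.
At the optimum only yogurt, almonds are positive (chicken breast, salmon = 0). There the vitamin C and iron constraints are tight.
Optimal quantities: yogurt = 1 serving, almonds = 2.583 servings.
Objective = 0.99·1 + 0.72·2.583 = 2.8498.

$2.85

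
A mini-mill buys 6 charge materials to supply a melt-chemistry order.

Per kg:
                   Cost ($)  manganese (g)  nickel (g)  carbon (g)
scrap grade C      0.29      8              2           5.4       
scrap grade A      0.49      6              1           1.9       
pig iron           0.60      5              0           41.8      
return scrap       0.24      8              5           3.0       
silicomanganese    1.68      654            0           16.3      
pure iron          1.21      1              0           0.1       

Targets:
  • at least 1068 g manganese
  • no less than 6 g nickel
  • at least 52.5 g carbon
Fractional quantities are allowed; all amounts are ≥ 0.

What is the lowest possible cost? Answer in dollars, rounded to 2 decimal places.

$3.32

Let x1 = kg of scrap grade C, x2 = kg of scrap grade A, x3 = kg of pig iron, x4 = kg of return scrap, x5 = kg of silicomanganese, x6 = kg of pure iron.
Minimize 0.29x1 + 0.49x2 + 0.6x3 + 0.24x4 + 1.68x5 + 1.21x6 s.t.:
  8x1 + 6x2 + 5x3 + 8x4 + 654x5 + 1x6 ≥ 1068   (manganese)
  2x1 + 1x2 + 5x4 ≥ 6   (nickel)
  5.4x1 + 1.9x2 + 41.8x3 + 3x4 + 16.3x5 + 0.1x6 ≥ 52.5   (carbon)
  x1, x2, x3, x4, x5, x6 ≥ 0.
The minimum-cost mix takes nothing from scrap grade C, scrap grade A, pure iron — only pig iron, return scrap, silicomanganese. Binding constraints: manganese, nickel, carbon.
Optimal quantities: pig iron = 0.5404 kg, return scrap = 1.2 kg, silicomanganese = 1.614 kg.
Total cost: 0.6·0.5404 + 0.24·1.2 + 1.68·1.614 = 3.3238.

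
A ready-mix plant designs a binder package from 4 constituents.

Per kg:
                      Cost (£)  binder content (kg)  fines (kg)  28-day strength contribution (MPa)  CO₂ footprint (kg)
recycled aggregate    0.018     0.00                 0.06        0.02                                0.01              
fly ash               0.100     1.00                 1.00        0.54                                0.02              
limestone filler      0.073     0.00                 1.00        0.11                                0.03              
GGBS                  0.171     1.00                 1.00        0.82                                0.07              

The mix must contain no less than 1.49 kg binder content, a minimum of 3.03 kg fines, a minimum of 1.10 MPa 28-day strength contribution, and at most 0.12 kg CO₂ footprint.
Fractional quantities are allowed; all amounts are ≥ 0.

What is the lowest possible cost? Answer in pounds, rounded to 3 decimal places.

Let x1 = kg of recycled aggregate, x2 = kg of fly ash, x3 = kg of limestone filler, x4 = kg of GGBS.
Minimise 0.018x1 + 0.1x2 + 0.073x3 + 0.171x4 with:
  1x2 + 1x4 ≥ 1.49   (binder content)
  0.06x1 + 1x2 + 1x3 + 1x4 ≥ 3.03   (fines)
  0.02x1 + 0.54x2 + 0.11x3 + 0.82x4 ≥ 1.1   (28-day strength contribution)
  0.01x1 + 0.02x2 + 0.03x3 + 0.07x4 ≤ 0.12   (CO₂ footprint)
  x1, x2, x3, x4 ≥ 0.
The cheapest feasible vertex uses only fly ash, limestone filler; recycled aggregate, GGBS are not used. There the fines and 28-day strength contribution constraints are tight.
That vertex is x2 = 1.783, x3 = 1.247.
Total cost: 0.1·1.783 + 0.073·1.247 = 0.26933.

£0.269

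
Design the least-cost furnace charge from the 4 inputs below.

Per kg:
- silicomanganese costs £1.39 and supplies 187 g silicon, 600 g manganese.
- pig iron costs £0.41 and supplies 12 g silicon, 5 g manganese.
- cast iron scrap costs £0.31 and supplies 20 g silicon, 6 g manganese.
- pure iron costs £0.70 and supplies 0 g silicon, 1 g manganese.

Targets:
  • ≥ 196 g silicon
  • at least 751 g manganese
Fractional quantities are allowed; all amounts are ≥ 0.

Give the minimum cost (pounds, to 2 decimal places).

Treat it as an LP. Let x1 = kg of silicomanganese, x2 = kg of pig iron, x3 = kg of cast iron scrap, x4 = kg of pure iron.
Minimise 1.39x1 + 0.41x2 + 0.31x3 + 0.7x4 subject to:
  187x1 + 12x2 + 20x3 ≥ 196   (silicon)
  600x1 + 5x2 + 6x3 + 1x4 ≥ 751   (manganese)
  x1, x2, x3, x4 ≥ 0.
The cheapest feasible vertex uses only silicomanganese; pig iron, cast iron scrap, pure iron are not used. Binding constraint: manganese.
So silicomanganese = 1.252 kg.
Total cost: 1.39·1.252 = 1.7403.

£1.74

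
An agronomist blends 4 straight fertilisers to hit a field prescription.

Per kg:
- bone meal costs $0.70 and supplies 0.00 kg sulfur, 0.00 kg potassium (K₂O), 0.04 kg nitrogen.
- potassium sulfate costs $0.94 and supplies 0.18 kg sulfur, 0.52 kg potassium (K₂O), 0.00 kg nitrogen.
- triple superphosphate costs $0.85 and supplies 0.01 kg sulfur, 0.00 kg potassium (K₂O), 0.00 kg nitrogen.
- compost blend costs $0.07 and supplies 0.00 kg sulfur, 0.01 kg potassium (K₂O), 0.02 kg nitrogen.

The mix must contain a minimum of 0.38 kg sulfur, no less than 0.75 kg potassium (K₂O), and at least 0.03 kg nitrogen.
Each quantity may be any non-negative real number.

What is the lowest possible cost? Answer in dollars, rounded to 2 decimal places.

$2.09

This is a linear program. Let x1 = kg of bone meal, x2 = kg of potassium sulfate, x3 = kg of triple superphosphate, x4 = kg of compost blend.
Minimize 0.7x1 + 0.94x2 + 0.85x3 + 0.07x4 with:
  0.18x2 + 0.01x3 ≥ 0.38   (sulfur)
  0.52x2 + 0.01x4 ≥ 0.75   (potassium (K₂O))
  0.04x1 + 0.02x4 ≥ 0.03   (nitrogen)
  x1, x2, x3, x4 ≥ 0.
The cheapest feasible vertex uses only potassium sulfate, compost blend; bone meal, triple superphosphate are not used. Binding constraints: sulfur and nitrogen.
That vertex is x2 = 2.111, x4 = 1.5.
Cost = 0.94·2.111 + 0.07·1.5 = 2.0893.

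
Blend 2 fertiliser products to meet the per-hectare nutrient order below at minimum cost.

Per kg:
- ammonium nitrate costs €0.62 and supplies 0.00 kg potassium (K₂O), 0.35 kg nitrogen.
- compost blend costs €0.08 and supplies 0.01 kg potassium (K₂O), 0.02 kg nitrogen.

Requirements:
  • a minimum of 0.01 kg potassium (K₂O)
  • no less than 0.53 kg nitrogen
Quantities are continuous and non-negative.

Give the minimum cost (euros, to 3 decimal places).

€0.983

Let x1 = kg of ammonium nitrate, x2 = kg of compost blend.
Minimize 0.62x1 + 0.08x2 subject to:
  0.01x2 ≥ 0.01   (potassium (K₂O))
  0.35x1 + 0.02x2 ≥ 0.53   (nitrogen)
  x1, x2 ≥ 0.
Both inputs are positive at the optimum. The potassium (K₂O) and nitrogen requirements are met with equality.
Optimal quantities: ammonium nitrate = 1.457 kg, compost blend = 1 kg.
Total cost: 0.62·1.457 + 0.08·1 = 0.98334.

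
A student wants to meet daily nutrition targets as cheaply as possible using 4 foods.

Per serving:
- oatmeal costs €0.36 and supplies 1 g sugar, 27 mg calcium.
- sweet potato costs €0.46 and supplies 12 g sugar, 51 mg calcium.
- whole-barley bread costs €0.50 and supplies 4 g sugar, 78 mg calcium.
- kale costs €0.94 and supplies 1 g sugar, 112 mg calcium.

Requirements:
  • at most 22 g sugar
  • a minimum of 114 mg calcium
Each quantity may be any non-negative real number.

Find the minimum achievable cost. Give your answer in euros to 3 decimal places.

Treat it as an LP. Let x1 = servings of oatmeal, x2 = servings of sweet potato, x3 = servings of whole-barley bread, x4 = servings of kale.
Minimize 0.36x1 + 0.46x2 + 0.5x3 + 0.94x4 subject to:
  1x1 + 12x2 + 4x3 + 1x4 ≤ 22   (sugar)
  27x1 + 51x2 + 78x3 + 112x4 ≥ 114   (calcium)
  x1, x2, x3, x4 ≥ 0.
At the optimum only whole-barley bread is positive (oatmeal, sweet potato, kale = 0). There the calcium constraint is tight.
Optimal quantities: whole-barley bread = 1.462 servings.
Hence cost = 0.5·1.462 = €0.73100.

€0.731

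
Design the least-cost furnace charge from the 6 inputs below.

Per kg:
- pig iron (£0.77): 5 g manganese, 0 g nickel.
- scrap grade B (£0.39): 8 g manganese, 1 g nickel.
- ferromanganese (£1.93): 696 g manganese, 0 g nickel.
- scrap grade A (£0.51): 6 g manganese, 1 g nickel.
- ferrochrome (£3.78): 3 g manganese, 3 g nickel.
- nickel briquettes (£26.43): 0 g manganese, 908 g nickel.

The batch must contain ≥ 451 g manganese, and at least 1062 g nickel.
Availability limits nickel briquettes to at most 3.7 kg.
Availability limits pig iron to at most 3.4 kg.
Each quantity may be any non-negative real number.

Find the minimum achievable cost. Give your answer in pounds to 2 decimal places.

This is a linear program. Let x1 = kg of pig iron, x2 = kg of scrap grade B, x3 = kg of ferromanganese, x4 = kg of scrap grade A, x5 = kg of ferrochrome, x6 = kg of nickel briquettes.
min 0.77x1 + 0.39x2 + 1.93x3 + 0.51x4 + 3.78x5 + 26.43x6 s.t.:
  5x1 + 8x2 + 696x3 + 6x4 + 3x5 ≥ 451   (manganese)
  1x2 + 1x4 + 3x5 + 908x6 ≥ 1062   (nickel)
  x6 ≤ 3.7
  x1 ≤ 3.4
  x1, x2, x3, x4, x5, x6 ≥ 0.
The optimal basis is {ferromanganese, nickel briquettes}; pig iron, scrap grade B, scrap grade A, ferrochrome drop out. There the manganese and nickel constraints are tight.
Solving gives x3 = 0.64799, x6 = 1.1696.
Total cost: 1.93·0.64799 + 26.43·1.1696 = 32.1631.

£32.16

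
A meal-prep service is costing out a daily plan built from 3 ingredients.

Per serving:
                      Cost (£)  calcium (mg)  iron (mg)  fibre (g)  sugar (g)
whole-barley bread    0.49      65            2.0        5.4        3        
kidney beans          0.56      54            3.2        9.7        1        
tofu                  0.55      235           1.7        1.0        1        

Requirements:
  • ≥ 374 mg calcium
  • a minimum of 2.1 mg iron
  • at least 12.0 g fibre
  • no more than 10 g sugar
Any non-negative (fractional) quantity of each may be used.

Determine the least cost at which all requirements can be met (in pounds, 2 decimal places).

This is a linear program. Let x1 = servings of whole-barley bread, x2 = servings of kidney beans, x3 = servings of tofu.
min 0.49x1 + 0.56x2 + 0.55x3 s.t.:
  65x1 + 54x2 + 235x3 ≥ 374   (calcium)
  2x1 + 3.2x2 + 1.7x3 ≥ 2.1   (iron)
  5.4x1 + 9.7x2 + 1x3 ≥ 12   (fibre)
  3x1 + 1x2 + 1x3 ≤ 10   (sugar)
  x1, x2, x3 ≥ 0.
The optimal basis is {kidney beans, tofu}; whole-barley bread drops out. Binding constraints: calcium and fibre.
Solving gives x2 = 1.099, x3 = 1.339.
Total cost: 0.56·1.099 + 0.55·1.339 = 1.3519.

£1.35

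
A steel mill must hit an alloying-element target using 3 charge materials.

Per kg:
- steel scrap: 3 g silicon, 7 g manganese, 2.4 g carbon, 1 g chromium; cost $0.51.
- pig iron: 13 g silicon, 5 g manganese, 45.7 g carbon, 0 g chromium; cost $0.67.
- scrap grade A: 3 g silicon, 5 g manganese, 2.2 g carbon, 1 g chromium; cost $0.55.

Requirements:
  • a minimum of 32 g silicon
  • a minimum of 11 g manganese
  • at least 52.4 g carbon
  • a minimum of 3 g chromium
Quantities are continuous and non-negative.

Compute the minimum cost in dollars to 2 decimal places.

$2.72

Let x1 = kg of steel scrap, x2 = kg of pig iron, x3 = kg of scrap grade A.
min 0.51x1 + 0.67x2 + 0.55x3 subject to:
  3x1 + 13x2 + 3x3 ≥ 32   (silicon)
  7x1 + 5x2 + 5x3 ≥ 11   (manganese)
  2.4x1 + 45.7x2 + 2.2x3 ≥ 52.4   (carbon)
  1x1 + 1x3 ≥ 3   (chromium)
  x1, x2, x3 ≥ 0.
The optimal basis is {steel scrap, pig iron}; scrap grade A drops out. There the silicon and chromium constraints are tight.
Optimal quantities: steel scrap = 3 kg, pig iron = 1.769 kg.
Objective = 0.51·3 + 0.67·1.769 = 2.7152.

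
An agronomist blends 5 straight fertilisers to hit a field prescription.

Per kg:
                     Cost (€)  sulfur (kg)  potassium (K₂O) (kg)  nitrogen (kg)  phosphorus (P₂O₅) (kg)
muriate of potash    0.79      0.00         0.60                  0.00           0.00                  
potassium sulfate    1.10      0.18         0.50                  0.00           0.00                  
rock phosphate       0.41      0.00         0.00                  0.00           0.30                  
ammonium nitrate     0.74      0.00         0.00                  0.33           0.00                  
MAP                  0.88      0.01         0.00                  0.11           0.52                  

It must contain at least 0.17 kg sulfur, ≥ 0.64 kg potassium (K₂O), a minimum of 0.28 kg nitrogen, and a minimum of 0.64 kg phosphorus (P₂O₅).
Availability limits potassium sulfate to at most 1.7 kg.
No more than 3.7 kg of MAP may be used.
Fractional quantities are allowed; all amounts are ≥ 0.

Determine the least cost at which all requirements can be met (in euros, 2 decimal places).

€2.64

Treat it as an LP. Let x1 = kg of muriate of potash, x2 = kg of potassium sulfate, x3 = kg of rock phosphate, x4 = kg of ammonium nitrate, x5 = kg of MAP.
Minimize 0.79x1 + 1.1x2 + 0.41x3 + 0.74x4 + 0.88x5 s.t.:
  0.18x2 + 0.01x5 ≥ 0.17   (sulfur)
  0.6x1 + 0.5x2 ≥ 0.64   (potassium (K₂O))
  0.33x4 + 0.11x5 ≥ 0.28   (nitrogen)
  0.3x3 + 0.52x5 ≥ 0.64   (phosphorus (P₂O₅))
  x2 ≤ 1.7
  x5 ≤ 3.7
  x1, x2, x3, x4, x5 ≥ 0.
The minimum-cost mix takes nothing from rock phosphate — only muriate of potash, potassium sulfate, ammonium nitrate, MAP. There the sulfur, potassium (K₂O), nitrogen, phosphorus (P₂O₅) constraints are tight.
So muriate of potash = 0.3366 kg, potassium sulfate = 0.8761 kg, ammonium nitrate = 0.4382 kg, MAP = 1.231 kg.
Cost = 0.79·0.3366 + 1.1·0.8761 + 0.74·0.4382 + 0.88·1.231 = 2.6372.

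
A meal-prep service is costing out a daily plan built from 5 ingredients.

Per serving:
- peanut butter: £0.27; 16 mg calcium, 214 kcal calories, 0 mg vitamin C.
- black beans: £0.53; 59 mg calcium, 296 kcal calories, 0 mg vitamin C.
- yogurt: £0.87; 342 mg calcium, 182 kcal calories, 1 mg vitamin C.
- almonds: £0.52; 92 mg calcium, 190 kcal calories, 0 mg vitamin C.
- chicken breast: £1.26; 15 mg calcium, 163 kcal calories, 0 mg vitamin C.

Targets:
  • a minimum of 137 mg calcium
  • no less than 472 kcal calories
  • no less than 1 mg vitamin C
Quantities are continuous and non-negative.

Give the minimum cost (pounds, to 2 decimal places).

Let x1 = servings of peanut butter, x2 = servings of black beans, x3 = servings of yogurt, x4 = servings of almonds, x5 = servings of chicken breast.
min 0.27x1 + 0.53x2 + 0.87x3 + 0.52x4 + 1.26x5 subject to:
  16x1 + 59x2 + 342x3 + 92x4 + 15x5 ≥ 137   (calcium)
  214x1 + 296x2 + 182x3 + 190x4 + 163x5 ≥ 472   (calories)
  1x3 ≥ 1   (vitamin C)
  x1, x2, x3, x4, x5 ≥ 0.
The minimum-cost mix takes nothing from black beans, almonds, chicken breast — only peanut butter, yogurt. Binding constraints: calories and vitamin C.
Solving gives x1 = 1.355, x3 = 1.
Hence cost = 0.27·1.355 + 0.87·1 = £1.2359.

£1.24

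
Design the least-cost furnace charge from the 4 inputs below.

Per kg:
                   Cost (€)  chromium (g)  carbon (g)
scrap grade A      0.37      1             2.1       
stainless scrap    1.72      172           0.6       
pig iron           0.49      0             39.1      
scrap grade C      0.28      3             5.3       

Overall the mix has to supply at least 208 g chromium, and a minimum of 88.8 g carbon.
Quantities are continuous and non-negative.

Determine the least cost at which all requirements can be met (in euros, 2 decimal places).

€3.18

This is a linear program. Let x1 = kg of scrap grade A, x2 = kg of stainless scrap, x3 = kg of pig iron, x4 = kg of scrap grade C.
min 0.37x1 + 1.72x2 + 0.49x3 + 0.28x4 s.t.:
  1x1 + 172x2 + 3x4 ≥ 208   (chromium)
  2.1x1 + 0.6x2 + 39.1x3 + 5.3x4 ≥ 88.8   (carbon)
  x1, x2, x3, x4 ≥ 0.
The optimal basis is {stainless scrap, pig iron}; scrap grade A, scrap grade C drop out. Binding constraints: chromium and carbon.
Solving gives x2 = 1.209, x3 = 2.253.
Hence cost = 1.72·1.209 + 0.49·2.253 = €3.1835.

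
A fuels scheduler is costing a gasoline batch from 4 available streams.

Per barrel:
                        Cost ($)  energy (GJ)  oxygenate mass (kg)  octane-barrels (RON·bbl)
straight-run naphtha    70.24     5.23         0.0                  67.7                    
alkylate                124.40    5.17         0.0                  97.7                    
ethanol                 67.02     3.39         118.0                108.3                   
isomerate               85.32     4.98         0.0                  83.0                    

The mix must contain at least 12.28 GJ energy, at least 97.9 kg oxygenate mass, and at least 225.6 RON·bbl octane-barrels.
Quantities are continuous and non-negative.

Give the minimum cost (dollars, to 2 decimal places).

$187.16

Treat it as an LP. Let x1 = barrels of straight-run naphtha, x2 = barrels of alkylate, x3 = barrels of ethanol, x4 = barrels of isomerate.
Minimise 70.24x1 + 124.4x2 + 67.02x3 + 85.32x4 with:
  5.23x1 + 5.17x2 + 3.39x3 + 4.98x4 ≥ 12.28   (energy)
  118x3 ≥ 97.9   (oxygenate mass)
  67.7x1 + 97.7x2 + 108.3x3 + 83x4 ≥ 225.6   (octane-barrels)
  x1, x2, x3, x4 ≥ 0.
The optimal basis is {straight-run naphtha, ethanol}; alkylate, isomerate drop out. The energy and octane-barrels requirements are met with equality.
That vertex is x1 = 1.677, x3 = 1.035.
Cost = 70.24·1.677 + 67.02·1.035 = 187.1582.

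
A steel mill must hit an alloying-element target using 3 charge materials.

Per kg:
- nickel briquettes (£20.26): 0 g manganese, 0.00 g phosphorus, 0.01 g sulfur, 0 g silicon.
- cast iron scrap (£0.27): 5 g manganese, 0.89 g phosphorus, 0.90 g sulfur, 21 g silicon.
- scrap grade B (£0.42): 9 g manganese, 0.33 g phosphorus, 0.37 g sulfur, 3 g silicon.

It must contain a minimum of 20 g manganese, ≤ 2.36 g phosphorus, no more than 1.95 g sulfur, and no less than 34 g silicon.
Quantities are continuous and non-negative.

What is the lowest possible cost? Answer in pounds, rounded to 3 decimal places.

£0.985

Set it up as a linear program. Let x1 = kg of nickel briquettes, x2 = kg of cast iron scrap, x3 = kg of scrap grade B.
min 20.26x1 + 0.27x2 + 0.42x3 s.t.:
  5x2 + 9x3 ≥ 20   (manganese)
  0.89x2 + 0.33x3 ≤ 2.36   (phosphorus)
  0.01x1 + 0.9x2 + 0.37x3 ≤ 1.95   (sulfur)
  21x2 + 3x3 ≥ 34   (silicon)
  x1, x2, x3 ≥ 0.
At the optimum only cast iron scrap, scrap grade B are positive (nickel briquettes = 0). Binding constraints: manganese and silicon.
Optimal quantities: cast iron scrap = 1.414 kg, scrap grade B = 1.437 kg.
Total cost: 0.27·1.414 + 0.42·1.437 = 0.98532.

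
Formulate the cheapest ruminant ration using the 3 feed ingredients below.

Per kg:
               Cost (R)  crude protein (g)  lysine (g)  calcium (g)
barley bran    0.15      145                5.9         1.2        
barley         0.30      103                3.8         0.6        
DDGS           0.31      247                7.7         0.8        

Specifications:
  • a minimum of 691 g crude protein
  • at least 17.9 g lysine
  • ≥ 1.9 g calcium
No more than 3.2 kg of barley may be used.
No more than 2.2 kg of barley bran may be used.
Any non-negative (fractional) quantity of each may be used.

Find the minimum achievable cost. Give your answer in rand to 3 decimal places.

R0.797

Set it up as a linear program. Let x1 = kg of barley bran, x2 = kg of barley, x3 = kg of DDGS.
Minimise 0.15x1 + 0.3x2 + 0.31x3 with:
  145x1 + 103x2 + 247x3 ≥ 691   (crude protein)
  5.9x1 + 3.8x2 + 7.7x3 ≥ 17.9   (lysine)
  1.2x1 + 0.6x2 + 0.8x3 ≥ 1.9   (calcium)
  x2 ≤ 3.2
  x1 ≤ 2.2
  x1, x2, x3 ≥ 0.
The optimal basis is {barley bran, DDGS}; barley drops out. Binding constraints: crude protein and the barley bran cap.
That vertex is x1 = 2.2, x3 = 1.506.
Total cost: 0.15·2.2 + 0.31·1.506 = 0.79686.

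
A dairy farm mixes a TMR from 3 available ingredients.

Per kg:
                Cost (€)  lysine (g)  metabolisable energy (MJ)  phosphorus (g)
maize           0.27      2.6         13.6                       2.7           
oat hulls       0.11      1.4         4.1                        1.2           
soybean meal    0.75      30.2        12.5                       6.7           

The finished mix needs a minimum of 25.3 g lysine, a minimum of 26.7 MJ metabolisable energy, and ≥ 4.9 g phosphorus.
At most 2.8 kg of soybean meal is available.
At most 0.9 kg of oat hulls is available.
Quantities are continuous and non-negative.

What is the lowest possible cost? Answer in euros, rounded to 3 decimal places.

This is a linear program. Let x1 = kg of maize, x2 = kg of oat hulls, x3 = kg of soybean meal.
Minimise 0.27x1 + 0.11x2 + 0.75x3 s.t.:
  2.6x1 + 1.4x2 + 30.2x3 ≥ 25.3   (lysine)
  13.6x1 + 4.1x2 + 12.5x3 ≥ 26.7   (metabolisable energy)
  2.7x1 + 1.2x2 + 6.7x3 ≥ 4.9   (phosphorus)
  x3 ≤ 2.8
  x2 ≤ 0.9
  x1, x2, x3 ≥ 0.
The optimal basis is {maize, soybean meal}; oat hulls drops out. Binding constraints: lysine and metabolisable energy.
Solving gives x1 = 1.296, x3 = 0.7262.
Objective = 0.27·1.296 + 0.75·0.7262 = 0.89457.

€0.895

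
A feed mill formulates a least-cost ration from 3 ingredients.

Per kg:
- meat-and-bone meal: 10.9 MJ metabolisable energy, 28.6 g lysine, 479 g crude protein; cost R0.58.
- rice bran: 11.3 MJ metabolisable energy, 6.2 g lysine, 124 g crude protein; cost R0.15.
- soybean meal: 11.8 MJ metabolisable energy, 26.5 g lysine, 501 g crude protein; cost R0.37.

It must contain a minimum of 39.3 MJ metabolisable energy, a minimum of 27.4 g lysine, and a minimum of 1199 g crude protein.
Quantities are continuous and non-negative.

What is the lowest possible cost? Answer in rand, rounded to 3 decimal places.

R0.963

Set it up as a linear program. Let x1 = kg of meat-and-bone meal, x2 = kg of rice bran, x3 = kg of soybean meal.
min 0.58x1 + 0.15x2 + 0.37x3 with:
  10.9x1 + 11.3x2 + 11.8x3 ≥ 39.3   (metabolisable energy)
  28.6x1 + 6.2x2 + 26.5x3 ≥ 27.4   (lysine)
  479x1 + 124x2 + 501x3 ≥ 1199   (crude protein)
  x1, x2, x3 ≥ 0.
The optimal basis is {rice bran, soybean meal}; meat-and-bone meal drops out. Binding constraints: metabolisable energy and crude protein.
That vertex is x2 = 1.32, x3 = 2.067.
Hence cost = 0.15·1.32 + 0.37·2.067 = R0.96279.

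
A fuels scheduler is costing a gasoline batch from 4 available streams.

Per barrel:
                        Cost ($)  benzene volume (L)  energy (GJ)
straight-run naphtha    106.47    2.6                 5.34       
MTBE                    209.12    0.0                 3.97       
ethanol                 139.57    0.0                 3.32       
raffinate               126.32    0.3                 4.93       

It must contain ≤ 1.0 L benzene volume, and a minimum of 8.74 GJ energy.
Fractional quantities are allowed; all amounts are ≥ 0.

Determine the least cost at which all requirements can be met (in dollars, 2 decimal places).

Let x1 = barrels of straight-run naphtha, x2 = barrels of MTBE, x3 = barrels of ethanol, x4 = barrels of raffinate.
min 106.47x1 + 209.12x2 + 139.57x3 + 126.32x4 subject to:
  2.6x1 + 0.3x4 ≤ 1   (benzene volume)
  5.34x1 + 3.97x2 + 3.32x3 + 4.93x4 ≥ 8.74   (energy)
  x1, x2, x3, x4 ≥ 0.
The cheapest feasible vertex uses only straight-run naphtha, raffinate; MTBE, ethanol are not used. There the benzene volume and energy constraints are tight.
Solving gives x1 = 0.205777, x4 = 1.54993.
Hence cost = 106.47·0.205777 + 126.32·1.54993 = $217.6962.

$217.70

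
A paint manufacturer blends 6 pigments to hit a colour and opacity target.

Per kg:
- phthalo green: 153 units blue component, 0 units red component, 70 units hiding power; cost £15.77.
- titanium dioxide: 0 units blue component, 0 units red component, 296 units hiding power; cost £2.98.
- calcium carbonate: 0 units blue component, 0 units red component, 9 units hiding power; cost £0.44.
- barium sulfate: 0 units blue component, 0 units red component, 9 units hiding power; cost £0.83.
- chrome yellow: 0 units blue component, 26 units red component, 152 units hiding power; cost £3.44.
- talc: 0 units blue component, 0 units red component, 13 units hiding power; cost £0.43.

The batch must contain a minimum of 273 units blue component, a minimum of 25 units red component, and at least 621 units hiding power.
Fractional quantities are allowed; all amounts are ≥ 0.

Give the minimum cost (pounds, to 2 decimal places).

£34.97

Let x1 = kg of phthalo green, x2 = kg of titanium dioxide, x3 = kg of calcium carbonate, x4 = kg of barium sulfate, x5 = kg of chrome yellow, x6 = kg of talc.
Minimize 15.77x1 + 2.98x2 + 0.44x3 + 0.83x4 + 3.44x5 + 0.43x6 s.t.:
  153x1 ≥ 273   (blue component)
  26x5 ≥ 25   (red component)
  70x1 + 296x2 + 9x3 + 9x4 + 152x5 + 13x6 ≥ 621   (hiding power)
  x1, x2, x3, x4, x5, x6 ≥ 0.
The cheapest feasible vertex uses only phthalo green, titanium dioxide, chrome yellow; calcium carbonate, barium sulfate, talc are not used. The blue component, red component, hiding power requirements are met with equality.
Solving gives x1 = 1.7843, x2 = 1.1822, x5 = 0.96154.
Cost = 15.77·1.7843 + 2.98·1.1822 + 3.44·0.96154 = 34.9691.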